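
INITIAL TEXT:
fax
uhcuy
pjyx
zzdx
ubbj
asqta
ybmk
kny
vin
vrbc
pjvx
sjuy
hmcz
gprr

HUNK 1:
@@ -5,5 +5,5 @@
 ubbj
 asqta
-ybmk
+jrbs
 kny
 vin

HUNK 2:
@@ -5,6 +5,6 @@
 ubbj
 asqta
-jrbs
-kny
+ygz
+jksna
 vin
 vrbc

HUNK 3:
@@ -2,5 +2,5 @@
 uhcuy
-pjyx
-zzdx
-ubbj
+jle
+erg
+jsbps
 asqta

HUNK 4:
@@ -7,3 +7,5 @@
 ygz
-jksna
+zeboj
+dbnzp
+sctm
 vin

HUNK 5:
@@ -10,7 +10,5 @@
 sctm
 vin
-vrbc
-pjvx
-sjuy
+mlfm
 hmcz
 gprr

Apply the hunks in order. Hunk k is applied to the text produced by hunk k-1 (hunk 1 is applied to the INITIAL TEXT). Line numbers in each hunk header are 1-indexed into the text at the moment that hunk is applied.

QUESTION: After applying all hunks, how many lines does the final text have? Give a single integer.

Hunk 1: at line 5 remove [ybmk] add [jrbs] -> 14 lines: fax uhcuy pjyx zzdx ubbj asqta jrbs kny vin vrbc pjvx sjuy hmcz gprr
Hunk 2: at line 5 remove [jrbs,kny] add [ygz,jksna] -> 14 lines: fax uhcuy pjyx zzdx ubbj asqta ygz jksna vin vrbc pjvx sjuy hmcz gprr
Hunk 3: at line 2 remove [pjyx,zzdx,ubbj] add [jle,erg,jsbps] -> 14 lines: fax uhcuy jle erg jsbps asqta ygz jksna vin vrbc pjvx sjuy hmcz gprr
Hunk 4: at line 7 remove [jksna] add [zeboj,dbnzp,sctm] -> 16 lines: fax uhcuy jle erg jsbps asqta ygz zeboj dbnzp sctm vin vrbc pjvx sjuy hmcz gprr
Hunk 5: at line 10 remove [vrbc,pjvx,sjuy] add [mlfm] -> 14 lines: fax uhcuy jle erg jsbps asqta ygz zeboj dbnzp sctm vin mlfm hmcz gprr
Final line count: 14

Answer: 14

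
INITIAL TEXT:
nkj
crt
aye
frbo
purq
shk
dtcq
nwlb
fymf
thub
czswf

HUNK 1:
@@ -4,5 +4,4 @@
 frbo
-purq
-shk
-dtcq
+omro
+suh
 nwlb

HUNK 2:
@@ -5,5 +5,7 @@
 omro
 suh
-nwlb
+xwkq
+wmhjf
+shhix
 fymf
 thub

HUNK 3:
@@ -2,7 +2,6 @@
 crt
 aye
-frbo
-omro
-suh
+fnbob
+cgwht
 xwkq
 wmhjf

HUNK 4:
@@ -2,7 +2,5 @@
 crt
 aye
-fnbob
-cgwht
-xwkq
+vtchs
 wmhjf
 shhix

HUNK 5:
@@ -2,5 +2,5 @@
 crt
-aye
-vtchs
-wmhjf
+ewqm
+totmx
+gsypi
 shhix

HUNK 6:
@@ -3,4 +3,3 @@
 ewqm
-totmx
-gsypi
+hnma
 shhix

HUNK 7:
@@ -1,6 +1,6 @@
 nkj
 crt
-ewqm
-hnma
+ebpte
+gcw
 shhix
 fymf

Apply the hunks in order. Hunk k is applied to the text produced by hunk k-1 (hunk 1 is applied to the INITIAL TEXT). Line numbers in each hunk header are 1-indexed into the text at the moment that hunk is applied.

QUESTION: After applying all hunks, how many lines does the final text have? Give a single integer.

Hunk 1: at line 4 remove [purq,shk,dtcq] add [omro,suh] -> 10 lines: nkj crt aye frbo omro suh nwlb fymf thub czswf
Hunk 2: at line 5 remove [nwlb] add [xwkq,wmhjf,shhix] -> 12 lines: nkj crt aye frbo omro suh xwkq wmhjf shhix fymf thub czswf
Hunk 3: at line 2 remove [frbo,omro,suh] add [fnbob,cgwht] -> 11 lines: nkj crt aye fnbob cgwht xwkq wmhjf shhix fymf thub czswf
Hunk 4: at line 2 remove [fnbob,cgwht,xwkq] add [vtchs] -> 9 lines: nkj crt aye vtchs wmhjf shhix fymf thub czswf
Hunk 5: at line 2 remove [aye,vtchs,wmhjf] add [ewqm,totmx,gsypi] -> 9 lines: nkj crt ewqm totmx gsypi shhix fymf thub czswf
Hunk 6: at line 3 remove [totmx,gsypi] add [hnma] -> 8 lines: nkj crt ewqm hnma shhix fymf thub czswf
Hunk 7: at line 1 remove [ewqm,hnma] add [ebpte,gcw] -> 8 lines: nkj crt ebpte gcw shhix fymf thub czswf
Final line count: 8

Answer: 8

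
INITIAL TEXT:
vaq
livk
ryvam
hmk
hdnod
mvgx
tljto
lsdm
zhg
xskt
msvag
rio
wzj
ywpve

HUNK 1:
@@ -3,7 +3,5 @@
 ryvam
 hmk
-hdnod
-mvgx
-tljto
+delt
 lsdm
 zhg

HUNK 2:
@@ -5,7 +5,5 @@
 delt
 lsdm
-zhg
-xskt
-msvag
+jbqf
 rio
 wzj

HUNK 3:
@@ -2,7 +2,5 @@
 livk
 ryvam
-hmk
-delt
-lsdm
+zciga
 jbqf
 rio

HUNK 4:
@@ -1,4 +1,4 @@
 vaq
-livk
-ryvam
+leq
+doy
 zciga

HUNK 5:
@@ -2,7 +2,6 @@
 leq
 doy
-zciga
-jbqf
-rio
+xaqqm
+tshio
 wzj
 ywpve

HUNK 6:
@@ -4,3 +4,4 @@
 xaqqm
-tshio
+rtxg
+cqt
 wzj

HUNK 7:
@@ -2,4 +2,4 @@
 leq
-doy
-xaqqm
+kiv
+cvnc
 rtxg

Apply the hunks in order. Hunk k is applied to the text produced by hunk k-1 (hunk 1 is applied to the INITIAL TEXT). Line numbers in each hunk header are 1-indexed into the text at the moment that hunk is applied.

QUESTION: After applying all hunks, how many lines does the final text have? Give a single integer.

Answer: 8

Derivation:
Hunk 1: at line 3 remove [hdnod,mvgx,tljto] add [delt] -> 12 lines: vaq livk ryvam hmk delt lsdm zhg xskt msvag rio wzj ywpve
Hunk 2: at line 5 remove [zhg,xskt,msvag] add [jbqf] -> 10 lines: vaq livk ryvam hmk delt lsdm jbqf rio wzj ywpve
Hunk 3: at line 2 remove [hmk,delt,lsdm] add [zciga] -> 8 lines: vaq livk ryvam zciga jbqf rio wzj ywpve
Hunk 4: at line 1 remove [livk,ryvam] add [leq,doy] -> 8 lines: vaq leq doy zciga jbqf rio wzj ywpve
Hunk 5: at line 2 remove [zciga,jbqf,rio] add [xaqqm,tshio] -> 7 lines: vaq leq doy xaqqm tshio wzj ywpve
Hunk 6: at line 4 remove [tshio] add [rtxg,cqt] -> 8 lines: vaq leq doy xaqqm rtxg cqt wzj ywpve
Hunk 7: at line 2 remove [doy,xaqqm] add [kiv,cvnc] -> 8 lines: vaq leq kiv cvnc rtxg cqt wzj ywpve
Final line count: 8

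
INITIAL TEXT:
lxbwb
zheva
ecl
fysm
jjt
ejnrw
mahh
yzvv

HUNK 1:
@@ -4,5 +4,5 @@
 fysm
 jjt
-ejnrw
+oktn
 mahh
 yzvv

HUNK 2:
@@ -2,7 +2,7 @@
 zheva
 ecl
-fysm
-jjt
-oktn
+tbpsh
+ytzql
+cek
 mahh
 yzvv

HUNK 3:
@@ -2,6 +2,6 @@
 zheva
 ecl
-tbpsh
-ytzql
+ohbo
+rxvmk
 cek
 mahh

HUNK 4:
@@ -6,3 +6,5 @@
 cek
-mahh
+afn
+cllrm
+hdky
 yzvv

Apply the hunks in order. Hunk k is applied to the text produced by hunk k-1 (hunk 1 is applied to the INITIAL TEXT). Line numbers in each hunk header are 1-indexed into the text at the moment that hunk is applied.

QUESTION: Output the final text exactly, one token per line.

Hunk 1: at line 4 remove [ejnrw] add [oktn] -> 8 lines: lxbwb zheva ecl fysm jjt oktn mahh yzvv
Hunk 2: at line 2 remove [fysm,jjt,oktn] add [tbpsh,ytzql,cek] -> 8 lines: lxbwb zheva ecl tbpsh ytzql cek mahh yzvv
Hunk 3: at line 2 remove [tbpsh,ytzql] add [ohbo,rxvmk] -> 8 lines: lxbwb zheva ecl ohbo rxvmk cek mahh yzvv
Hunk 4: at line 6 remove [mahh] add [afn,cllrm,hdky] -> 10 lines: lxbwb zheva ecl ohbo rxvmk cek afn cllrm hdky yzvv

Answer: lxbwb
zheva
ecl
ohbo
rxvmk
cek
afn
cllrm
hdky
yzvv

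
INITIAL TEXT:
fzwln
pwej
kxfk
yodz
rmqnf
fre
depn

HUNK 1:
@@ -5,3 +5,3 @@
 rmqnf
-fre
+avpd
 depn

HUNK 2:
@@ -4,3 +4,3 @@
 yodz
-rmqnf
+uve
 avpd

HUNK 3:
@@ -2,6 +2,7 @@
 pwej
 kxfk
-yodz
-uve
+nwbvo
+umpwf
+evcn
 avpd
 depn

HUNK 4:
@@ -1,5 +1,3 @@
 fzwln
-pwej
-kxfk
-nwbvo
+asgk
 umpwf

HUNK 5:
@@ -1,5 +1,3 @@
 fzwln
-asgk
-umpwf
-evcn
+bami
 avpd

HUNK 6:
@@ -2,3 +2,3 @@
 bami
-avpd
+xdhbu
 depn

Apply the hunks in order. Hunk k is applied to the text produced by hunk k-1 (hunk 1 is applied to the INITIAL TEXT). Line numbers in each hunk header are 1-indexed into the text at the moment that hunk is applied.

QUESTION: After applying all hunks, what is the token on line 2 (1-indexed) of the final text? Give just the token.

Answer: bami

Derivation:
Hunk 1: at line 5 remove [fre] add [avpd] -> 7 lines: fzwln pwej kxfk yodz rmqnf avpd depn
Hunk 2: at line 4 remove [rmqnf] add [uve] -> 7 lines: fzwln pwej kxfk yodz uve avpd depn
Hunk 3: at line 2 remove [yodz,uve] add [nwbvo,umpwf,evcn] -> 8 lines: fzwln pwej kxfk nwbvo umpwf evcn avpd depn
Hunk 4: at line 1 remove [pwej,kxfk,nwbvo] add [asgk] -> 6 lines: fzwln asgk umpwf evcn avpd depn
Hunk 5: at line 1 remove [asgk,umpwf,evcn] add [bami] -> 4 lines: fzwln bami avpd depn
Hunk 6: at line 2 remove [avpd] add [xdhbu] -> 4 lines: fzwln bami xdhbu depn
Final line 2: bami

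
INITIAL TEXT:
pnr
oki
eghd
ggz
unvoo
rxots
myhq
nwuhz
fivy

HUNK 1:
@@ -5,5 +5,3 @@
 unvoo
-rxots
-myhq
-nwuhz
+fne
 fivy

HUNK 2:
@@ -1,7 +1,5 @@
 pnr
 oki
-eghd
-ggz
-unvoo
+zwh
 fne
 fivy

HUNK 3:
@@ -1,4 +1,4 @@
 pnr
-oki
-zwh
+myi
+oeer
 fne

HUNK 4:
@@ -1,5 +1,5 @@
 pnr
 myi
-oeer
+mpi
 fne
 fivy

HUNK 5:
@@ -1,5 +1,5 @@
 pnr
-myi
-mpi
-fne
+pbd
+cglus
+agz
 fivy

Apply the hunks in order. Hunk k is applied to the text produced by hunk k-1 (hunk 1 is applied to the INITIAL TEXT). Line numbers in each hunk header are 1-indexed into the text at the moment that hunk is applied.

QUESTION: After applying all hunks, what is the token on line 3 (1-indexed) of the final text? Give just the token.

Answer: cglus

Derivation:
Hunk 1: at line 5 remove [rxots,myhq,nwuhz] add [fne] -> 7 lines: pnr oki eghd ggz unvoo fne fivy
Hunk 2: at line 1 remove [eghd,ggz,unvoo] add [zwh] -> 5 lines: pnr oki zwh fne fivy
Hunk 3: at line 1 remove [oki,zwh] add [myi,oeer] -> 5 lines: pnr myi oeer fne fivy
Hunk 4: at line 1 remove [oeer] add [mpi] -> 5 lines: pnr myi mpi fne fivy
Hunk 5: at line 1 remove [myi,mpi,fne] add [pbd,cglus,agz] -> 5 lines: pnr pbd cglus agz fivy
Final line 3: cglus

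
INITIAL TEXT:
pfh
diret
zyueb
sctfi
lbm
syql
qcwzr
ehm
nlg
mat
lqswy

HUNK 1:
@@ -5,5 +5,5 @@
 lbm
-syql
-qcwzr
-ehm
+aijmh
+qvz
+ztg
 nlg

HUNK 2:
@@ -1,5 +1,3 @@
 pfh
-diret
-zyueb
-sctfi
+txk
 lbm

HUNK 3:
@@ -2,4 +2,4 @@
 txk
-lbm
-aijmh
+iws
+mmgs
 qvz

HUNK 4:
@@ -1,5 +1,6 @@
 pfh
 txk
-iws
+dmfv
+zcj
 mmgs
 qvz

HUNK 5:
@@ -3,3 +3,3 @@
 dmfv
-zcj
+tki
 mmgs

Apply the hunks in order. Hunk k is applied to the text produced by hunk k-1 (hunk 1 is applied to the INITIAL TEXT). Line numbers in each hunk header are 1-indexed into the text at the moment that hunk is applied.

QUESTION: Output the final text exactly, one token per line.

Answer: pfh
txk
dmfv
tki
mmgs
qvz
ztg
nlg
mat
lqswy

Derivation:
Hunk 1: at line 5 remove [syql,qcwzr,ehm] add [aijmh,qvz,ztg] -> 11 lines: pfh diret zyueb sctfi lbm aijmh qvz ztg nlg mat lqswy
Hunk 2: at line 1 remove [diret,zyueb,sctfi] add [txk] -> 9 lines: pfh txk lbm aijmh qvz ztg nlg mat lqswy
Hunk 3: at line 2 remove [lbm,aijmh] add [iws,mmgs] -> 9 lines: pfh txk iws mmgs qvz ztg nlg mat lqswy
Hunk 4: at line 1 remove [iws] add [dmfv,zcj] -> 10 lines: pfh txk dmfv zcj mmgs qvz ztg nlg mat lqswy
Hunk 5: at line 3 remove [zcj] add [tki] -> 10 lines: pfh txk dmfv tki mmgs qvz ztg nlg mat lqswy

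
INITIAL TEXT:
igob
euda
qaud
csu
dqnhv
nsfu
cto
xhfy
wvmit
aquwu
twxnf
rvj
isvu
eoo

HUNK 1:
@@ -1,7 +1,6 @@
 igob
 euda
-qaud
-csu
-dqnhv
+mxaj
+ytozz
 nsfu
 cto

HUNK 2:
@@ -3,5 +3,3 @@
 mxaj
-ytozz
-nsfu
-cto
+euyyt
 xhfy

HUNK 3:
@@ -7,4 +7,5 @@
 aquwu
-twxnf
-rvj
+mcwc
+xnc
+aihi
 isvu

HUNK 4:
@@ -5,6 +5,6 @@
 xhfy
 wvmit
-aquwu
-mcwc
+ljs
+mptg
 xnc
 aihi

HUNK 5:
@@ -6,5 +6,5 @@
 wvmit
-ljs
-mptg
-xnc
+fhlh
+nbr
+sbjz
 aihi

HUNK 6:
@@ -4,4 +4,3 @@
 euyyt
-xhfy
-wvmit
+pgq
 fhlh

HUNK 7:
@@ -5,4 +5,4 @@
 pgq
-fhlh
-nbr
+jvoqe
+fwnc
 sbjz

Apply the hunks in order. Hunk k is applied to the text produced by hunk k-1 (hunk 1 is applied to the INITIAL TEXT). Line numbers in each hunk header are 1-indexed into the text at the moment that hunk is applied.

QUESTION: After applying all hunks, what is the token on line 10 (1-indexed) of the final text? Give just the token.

Hunk 1: at line 1 remove [qaud,csu,dqnhv] add [mxaj,ytozz] -> 13 lines: igob euda mxaj ytozz nsfu cto xhfy wvmit aquwu twxnf rvj isvu eoo
Hunk 2: at line 3 remove [ytozz,nsfu,cto] add [euyyt] -> 11 lines: igob euda mxaj euyyt xhfy wvmit aquwu twxnf rvj isvu eoo
Hunk 3: at line 7 remove [twxnf,rvj] add [mcwc,xnc,aihi] -> 12 lines: igob euda mxaj euyyt xhfy wvmit aquwu mcwc xnc aihi isvu eoo
Hunk 4: at line 5 remove [aquwu,mcwc] add [ljs,mptg] -> 12 lines: igob euda mxaj euyyt xhfy wvmit ljs mptg xnc aihi isvu eoo
Hunk 5: at line 6 remove [ljs,mptg,xnc] add [fhlh,nbr,sbjz] -> 12 lines: igob euda mxaj euyyt xhfy wvmit fhlh nbr sbjz aihi isvu eoo
Hunk 6: at line 4 remove [xhfy,wvmit] add [pgq] -> 11 lines: igob euda mxaj euyyt pgq fhlh nbr sbjz aihi isvu eoo
Hunk 7: at line 5 remove [fhlh,nbr] add [jvoqe,fwnc] -> 11 lines: igob euda mxaj euyyt pgq jvoqe fwnc sbjz aihi isvu eoo
Final line 10: isvu

Answer: isvu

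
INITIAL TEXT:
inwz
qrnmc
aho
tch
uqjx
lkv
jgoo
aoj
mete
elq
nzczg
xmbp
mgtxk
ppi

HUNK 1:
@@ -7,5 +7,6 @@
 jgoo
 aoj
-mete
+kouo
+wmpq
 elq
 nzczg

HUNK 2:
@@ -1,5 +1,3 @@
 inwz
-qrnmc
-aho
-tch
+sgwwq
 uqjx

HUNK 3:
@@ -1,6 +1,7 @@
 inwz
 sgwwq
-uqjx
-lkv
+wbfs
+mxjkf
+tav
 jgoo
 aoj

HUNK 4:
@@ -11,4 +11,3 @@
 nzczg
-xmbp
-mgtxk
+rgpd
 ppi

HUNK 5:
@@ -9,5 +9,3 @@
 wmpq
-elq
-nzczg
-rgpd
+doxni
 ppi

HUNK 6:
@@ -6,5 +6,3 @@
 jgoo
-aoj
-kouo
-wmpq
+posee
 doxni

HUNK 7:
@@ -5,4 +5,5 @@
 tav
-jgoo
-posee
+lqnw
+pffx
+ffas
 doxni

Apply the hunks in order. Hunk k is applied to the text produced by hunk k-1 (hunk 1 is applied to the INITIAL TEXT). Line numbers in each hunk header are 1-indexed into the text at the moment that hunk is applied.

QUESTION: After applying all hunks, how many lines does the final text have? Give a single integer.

Hunk 1: at line 7 remove [mete] add [kouo,wmpq] -> 15 lines: inwz qrnmc aho tch uqjx lkv jgoo aoj kouo wmpq elq nzczg xmbp mgtxk ppi
Hunk 2: at line 1 remove [qrnmc,aho,tch] add [sgwwq] -> 13 lines: inwz sgwwq uqjx lkv jgoo aoj kouo wmpq elq nzczg xmbp mgtxk ppi
Hunk 3: at line 1 remove [uqjx,lkv] add [wbfs,mxjkf,tav] -> 14 lines: inwz sgwwq wbfs mxjkf tav jgoo aoj kouo wmpq elq nzczg xmbp mgtxk ppi
Hunk 4: at line 11 remove [xmbp,mgtxk] add [rgpd] -> 13 lines: inwz sgwwq wbfs mxjkf tav jgoo aoj kouo wmpq elq nzczg rgpd ppi
Hunk 5: at line 9 remove [elq,nzczg,rgpd] add [doxni] -> 11 lines: inwz sgwwq wbfs mxjkf tav jgoo aoj kouo wmpq doxni ppi
Hunk 6: at line 6 remove [aoj,kouo,wmpq] add [posee] -> 9 lines: inwz sgwwq wbfs mxjkf tav jgoo posee doxni ppi
Hunk 7: at line 5 remove [jgoo,posee] add [lqnw,pffx,ffas] -> 10 lines: inwz sgwwq wbfs mxjkf tav lqnw pffx ffas doxni ppi
Final line count: 10

Answer: 10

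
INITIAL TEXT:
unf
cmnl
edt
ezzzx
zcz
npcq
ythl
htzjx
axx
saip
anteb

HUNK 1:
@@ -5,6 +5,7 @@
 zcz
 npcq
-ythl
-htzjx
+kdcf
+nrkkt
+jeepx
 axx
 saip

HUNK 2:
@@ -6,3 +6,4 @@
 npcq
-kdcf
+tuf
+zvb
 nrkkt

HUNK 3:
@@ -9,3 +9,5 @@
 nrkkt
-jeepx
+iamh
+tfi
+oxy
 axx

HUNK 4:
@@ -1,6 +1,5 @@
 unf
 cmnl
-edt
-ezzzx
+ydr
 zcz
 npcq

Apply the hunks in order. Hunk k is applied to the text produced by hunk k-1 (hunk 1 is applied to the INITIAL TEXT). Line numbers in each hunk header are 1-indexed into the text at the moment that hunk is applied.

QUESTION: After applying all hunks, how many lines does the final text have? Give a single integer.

Hunk 1: at line 5 remove [ythl,htzjx] add [kdcf,nrkkt,jeepx] -> 12 lines: unf cmnl edt ezzzx zcz npcq kdcf nrkkt jeepx axx saip anteb
Hunk 2: at line 6 remove [kdcf] add [tuf,zvb] -> 13 lines: unf cmnl edt ezzzx zcz npcq tuf zvb nrkkt jeepx axx saip anteb
Hunk 3: at line 9 remove [jeepx] add [iamh,tfi,oxy] -> 15 lines: unf cmnl edt ezzzx zcz npcq tuf zvb nrkkt iamh tfi oxy axx saip anteb
Hunk 4: at line 1 remove [edt,ezzzx] add [ydr] -> 14 lines: unf cmnl ydr zcz npcq tuf zvb nrkkt iamh tfi oxy axx saip anteb
Final line count: 14

Answer: 14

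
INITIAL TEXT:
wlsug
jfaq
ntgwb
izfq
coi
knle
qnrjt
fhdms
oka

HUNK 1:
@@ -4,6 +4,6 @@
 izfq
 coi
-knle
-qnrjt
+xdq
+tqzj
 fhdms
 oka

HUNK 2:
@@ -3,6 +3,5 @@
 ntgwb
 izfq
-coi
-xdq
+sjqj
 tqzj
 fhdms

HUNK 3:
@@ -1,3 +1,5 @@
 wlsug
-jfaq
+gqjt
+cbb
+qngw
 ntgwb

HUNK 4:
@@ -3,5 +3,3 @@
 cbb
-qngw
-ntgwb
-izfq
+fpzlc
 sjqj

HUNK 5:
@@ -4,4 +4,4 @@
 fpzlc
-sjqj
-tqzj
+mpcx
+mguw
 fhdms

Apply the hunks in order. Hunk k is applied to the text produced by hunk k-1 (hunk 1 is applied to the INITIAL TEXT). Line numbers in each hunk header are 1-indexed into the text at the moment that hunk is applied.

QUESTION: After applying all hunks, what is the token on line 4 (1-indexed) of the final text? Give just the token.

Answer: fpzlc

Derivation:
Hunk 1: at line 4 remove [knle,qnrjt] add [xdq,tqzj] -> 9 lines: wlsug jfaq ntgwb izfq coi xdq tqzj fhdms oka
Hunk 2: at line 3 remove [coi,xdq] add [sjqj] -> 8 lines: wlsug jfaq ntgwb izfq sjqj tqzj fhdms oka
Hunk 3: at line 1 remove [jfaq] add [gqjt,cbb,qngw] -> 10 lines: wlsug gqjt cbb qngw ntgwb izfq sjqj tqzj fhdms oka
Hunk 4: at line 3 remove [qngw,ntgwb,izfq] add [fpzlc] -> 8 lines: wlsug gqjt cbb fpzlc sjqj tqzj fhdms oka
Hunk 5: at line 4 remove [sjqj,tqzj] add [mpcx,mguw] -> 8 lines: wlsug gqjt cbb fpzlc mpcx mguw fhdms oka
Final line 4: fpzlc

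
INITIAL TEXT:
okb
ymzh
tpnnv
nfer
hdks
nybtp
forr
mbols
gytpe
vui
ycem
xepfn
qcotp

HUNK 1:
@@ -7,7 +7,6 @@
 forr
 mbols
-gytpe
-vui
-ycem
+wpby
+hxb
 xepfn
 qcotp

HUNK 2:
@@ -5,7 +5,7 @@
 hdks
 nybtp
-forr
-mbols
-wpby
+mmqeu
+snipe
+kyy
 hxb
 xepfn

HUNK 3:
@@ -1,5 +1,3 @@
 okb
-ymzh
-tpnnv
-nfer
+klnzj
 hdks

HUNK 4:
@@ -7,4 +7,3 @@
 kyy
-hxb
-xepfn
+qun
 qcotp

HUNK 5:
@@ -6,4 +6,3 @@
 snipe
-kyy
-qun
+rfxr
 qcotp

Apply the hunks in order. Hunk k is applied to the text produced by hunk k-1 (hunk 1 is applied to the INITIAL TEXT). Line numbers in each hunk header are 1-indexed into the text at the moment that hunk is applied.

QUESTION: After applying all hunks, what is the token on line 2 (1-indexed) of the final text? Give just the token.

Hunk 1: at line 7 remove [gytpe,vui,ycem] add [wpby,hxb] -> 12 lines: okb ymzh tpnnv nfer hdks nybtp forr mbols wpby hxb xepfn qcotp
Hunk 2: at line 5 remove [forr,mbols,wpby] add [mmqeu,snipe,kyy] -> 12 lines: okb ymzh tpnnv nfer hdks nybtp mmqeu snipe kyy hxb xepfn qcotp
Hunk 3: at line 1 remove [ymzh,tpnnv,nfer] add [klnzj] -> 10 lines: okb klnzj hdks nybtp mmqeu snipe kyy hxb xepfn qcotp
Hunk 4: at line 7 remove [hxb,xepfn] add [qun] -> 9 lines: okb klnzj hdks nybtp mmqeu snipe kyy qun qcotp
Hunk 5: at line 6 remove [kyy,qun] add [rfxr] -> 8 lines: okb klnzj hdks nybtp mmqeu snipe rfxr qcotp
Final line 2: klnzj

Answer: klnzj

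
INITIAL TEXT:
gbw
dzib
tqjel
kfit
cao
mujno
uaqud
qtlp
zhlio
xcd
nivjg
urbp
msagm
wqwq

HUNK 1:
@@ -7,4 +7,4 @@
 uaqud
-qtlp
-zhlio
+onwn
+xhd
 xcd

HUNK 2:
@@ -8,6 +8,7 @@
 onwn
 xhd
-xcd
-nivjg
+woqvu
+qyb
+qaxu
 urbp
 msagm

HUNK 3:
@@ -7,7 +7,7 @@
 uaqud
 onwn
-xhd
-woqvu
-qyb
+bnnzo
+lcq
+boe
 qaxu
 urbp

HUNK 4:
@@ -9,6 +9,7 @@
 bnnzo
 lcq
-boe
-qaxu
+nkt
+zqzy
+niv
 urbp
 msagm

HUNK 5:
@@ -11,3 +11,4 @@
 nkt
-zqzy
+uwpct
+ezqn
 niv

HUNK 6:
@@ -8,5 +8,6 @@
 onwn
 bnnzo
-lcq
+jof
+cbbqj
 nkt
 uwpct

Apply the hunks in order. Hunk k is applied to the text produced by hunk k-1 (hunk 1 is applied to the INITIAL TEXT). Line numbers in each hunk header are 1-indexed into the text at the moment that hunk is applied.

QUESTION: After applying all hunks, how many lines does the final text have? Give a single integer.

Answer: 18

Derivation:
Hunk 1: at line 7 remove [qtlp,zhlio] add [onwn,xhd] -> 14 lines: gbw dzib tqjel kfit cao mujno uaqud onwn xhd xcd nivjg urbp msagm wqwq
Hunk 2: at line 8 remove [xcd,nivjg] add [woqvu,qyb,qaxu] -> 15 lines: gbw dzib tqjel kfit cao mujno uaqud onwn xhd woqvu qyb qaxu urbp msagm wqwq
Hunk 3: at line 7 remove [xhd,woqvu,qyb] add [bnnzo,lcq,boe] -> 15 lines: gbw dzib tqjel kfit cao mujno uaqud onwn bnnzo lcq boe qaxu urbp msagm wqwq
Hunk 4: at line 9 remove [boe,qaxu] add [nkt,zqzy,niv] -> 16 lines: gbw dzib tqjel kfit cao mujno uaqud onwn bnnzo lcq nkt zqzy niv urbp msagm wqwq
Hunk 5: at line 11 remove [zqzy] add [uwpct,ezqn] -> 17 lines: gbw dzib tqjel kfit cao mujno uaqud onwn bnnzo lcq nkt uwpct ezqn niv urbp msagm wqwq
Hunk 6: at line 8 remove [lcq] add [jof,cbbqj] -> 18 lines: gbw dzib tqjel kfit cao mujno uaqud onwn bnnzo jof cbbqj nkt uwpct ezqn niv urbp msagm wqwq
Final line count: 18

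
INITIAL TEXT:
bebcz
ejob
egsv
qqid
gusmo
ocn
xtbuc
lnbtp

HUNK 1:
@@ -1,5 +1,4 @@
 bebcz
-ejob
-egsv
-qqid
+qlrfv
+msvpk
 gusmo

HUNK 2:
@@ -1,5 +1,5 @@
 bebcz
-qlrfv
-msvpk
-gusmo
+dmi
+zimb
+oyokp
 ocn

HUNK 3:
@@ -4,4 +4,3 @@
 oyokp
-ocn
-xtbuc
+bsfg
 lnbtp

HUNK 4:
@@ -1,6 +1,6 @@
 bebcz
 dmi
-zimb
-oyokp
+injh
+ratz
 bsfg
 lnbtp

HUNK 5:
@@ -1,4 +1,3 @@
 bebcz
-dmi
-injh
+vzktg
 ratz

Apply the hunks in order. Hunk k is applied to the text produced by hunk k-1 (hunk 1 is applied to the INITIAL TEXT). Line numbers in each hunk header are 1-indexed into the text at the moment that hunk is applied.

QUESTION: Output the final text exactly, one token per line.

Answer: bebcz
vzktg
ratz
bsfg
lnbtp

Derivation:
Hunk 1: at line 1 remove [ejob,egsv,qqid] add [qlrfv,msvpk] -> 7 lines: bebcz qlrfv msvpk gusmo ocn xtbuc lnbtp
Hunk 2: at line 1 remove [qlrfv,msvpk,gusmo] add [dmi,zimb,oyokp] -> 7 lines: bebcz dmi zimb oyokp ocn xtbuc lnbtp
Hunk 3: at line 4 remove [ocn,xtbuc] add [bsfg] -> 6 lines: bebcz dmi zimb oyokp bsfg lnbtp
Hunk 4: at line 1 remove [zimb,oyokp] add [injh,ratz] -> 6 lines: bebcz dmi injh ratz bsfg lnbtp
Hunk 5: at line 1 remove [dmi,injh] add [vzktg] -> 5 lines: bebcz vzktg ratz bsfg lnbtp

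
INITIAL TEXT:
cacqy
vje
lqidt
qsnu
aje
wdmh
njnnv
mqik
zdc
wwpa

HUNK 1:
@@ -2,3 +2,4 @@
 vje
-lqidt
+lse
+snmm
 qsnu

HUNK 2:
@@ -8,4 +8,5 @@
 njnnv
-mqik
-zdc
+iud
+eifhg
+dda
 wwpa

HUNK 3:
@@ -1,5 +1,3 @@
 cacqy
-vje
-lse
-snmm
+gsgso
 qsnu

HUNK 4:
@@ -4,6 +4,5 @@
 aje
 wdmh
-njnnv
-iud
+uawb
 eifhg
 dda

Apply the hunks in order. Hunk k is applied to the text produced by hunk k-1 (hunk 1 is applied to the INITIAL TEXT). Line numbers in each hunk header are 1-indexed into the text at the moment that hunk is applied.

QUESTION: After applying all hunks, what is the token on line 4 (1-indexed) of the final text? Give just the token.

Hunk 1: at line 2 remove [lqidt] add [lse,snmm] -> 11 lines: cacqy vje lse snmm qsnu aje wdmh njnnv mqik zdc wwpa
Hunk 2: at line 8 remove [mqik,zdc] add [iud,eifhg,dda] -> 12 lines: cacqy vje lse snmm qsnu aje wdmh njnnv iud eifhg dda wwpa
Hunk 3: at line 1 remove [vje,lse,snmm] add [gsgso] -> 10 lines: cacqy gsgso qsnu aje wdmh njnnv iud eifhg dda wwpa
Hunk 4: at line 4 remove [njnnv,iud] add [uawb] -> 9 lines: cacqy gsgso qsnu aje wdmh uawb eifhg dda wwpa
Final line 4: aje

Answer: aje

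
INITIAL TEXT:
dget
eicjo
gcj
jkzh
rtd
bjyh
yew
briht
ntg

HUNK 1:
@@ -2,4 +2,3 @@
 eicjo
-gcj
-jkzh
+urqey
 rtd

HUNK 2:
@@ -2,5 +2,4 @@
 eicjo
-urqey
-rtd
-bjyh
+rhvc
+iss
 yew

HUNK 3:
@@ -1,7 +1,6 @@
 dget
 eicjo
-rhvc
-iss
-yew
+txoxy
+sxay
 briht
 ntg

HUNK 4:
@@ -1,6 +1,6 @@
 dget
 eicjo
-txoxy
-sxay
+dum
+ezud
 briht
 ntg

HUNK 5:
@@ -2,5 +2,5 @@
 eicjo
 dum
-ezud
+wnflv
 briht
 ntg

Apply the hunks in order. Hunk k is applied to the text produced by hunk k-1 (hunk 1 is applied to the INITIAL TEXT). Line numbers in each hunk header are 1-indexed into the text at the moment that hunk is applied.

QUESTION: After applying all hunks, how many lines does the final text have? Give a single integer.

Hunk 1: at line 2 remove [gcj,jkzh] add [urqey] -> 8 lines: dget eicjo urqey rtd bjyh yew briht ntg
Hunk 2: at line 2 remove [urqey,rtd,bjyh] add [rhvc,iss] -> 7 lines: dget eicjo rhvc iss yew briht ntg
Hunk 3: at line 1 remove [rhvc,iss,yew] add [txoxy,sxay] -> 6 lines: dget eicjo txoxy sxay briht ntg
Hunk 4: at line 1 remove [txoxy,sxay] add [dum,ezud] -> 6 lines: dget eicjo dum ezud briht ntg
Hunk 5: at line 2 remove [ezud] add [wnflv] -> 6 lines: dget eicjo dum wnflv briht ntg
Final line count: 6

Answer: 6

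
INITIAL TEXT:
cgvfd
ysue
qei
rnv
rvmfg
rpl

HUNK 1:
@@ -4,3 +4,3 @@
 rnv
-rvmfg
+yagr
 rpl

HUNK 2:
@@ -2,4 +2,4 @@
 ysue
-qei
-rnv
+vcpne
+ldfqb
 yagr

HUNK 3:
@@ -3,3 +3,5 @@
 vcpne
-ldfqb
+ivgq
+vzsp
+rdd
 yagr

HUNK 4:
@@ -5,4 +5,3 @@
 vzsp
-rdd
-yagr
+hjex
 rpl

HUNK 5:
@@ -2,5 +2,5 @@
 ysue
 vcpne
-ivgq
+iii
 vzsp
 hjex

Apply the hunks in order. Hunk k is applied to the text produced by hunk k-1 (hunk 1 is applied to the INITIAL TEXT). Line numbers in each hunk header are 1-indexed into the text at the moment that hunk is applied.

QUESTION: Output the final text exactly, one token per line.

Answer: cgvfd
ysue
vcpne
iii
vzsp
hjex
rpl

Derivation:
Hunk 1: at line 4 remove [rvmfg] add [yagr] -> 6 lines: cgvfd ysue qei rnv yagr rpl
Hunk 2: at line 2 remove [qei,rnv] add [vcpne,ldfqb] -> 6 lines: cgvfd ysue vcpne ldfqb yagr rpl
Hunk 3: at line 3 remove [ldfqb] add [ivgq,vzsp,rdd] -> 8 lines: cgvfd ysue vcpne ivgq vzsp rdd yagr rpl
Hunk 4: at line 5 remove [rdd,yagr] add [hjex] -> 7 lines: cgvfd ysue vcpne ivgq vzsp hjex rpl
Hunk 5: at line 2 remove [ivgq] add [iii] -> 7 lines: cgvfd ysue vcpne iii vzsp hjex rpl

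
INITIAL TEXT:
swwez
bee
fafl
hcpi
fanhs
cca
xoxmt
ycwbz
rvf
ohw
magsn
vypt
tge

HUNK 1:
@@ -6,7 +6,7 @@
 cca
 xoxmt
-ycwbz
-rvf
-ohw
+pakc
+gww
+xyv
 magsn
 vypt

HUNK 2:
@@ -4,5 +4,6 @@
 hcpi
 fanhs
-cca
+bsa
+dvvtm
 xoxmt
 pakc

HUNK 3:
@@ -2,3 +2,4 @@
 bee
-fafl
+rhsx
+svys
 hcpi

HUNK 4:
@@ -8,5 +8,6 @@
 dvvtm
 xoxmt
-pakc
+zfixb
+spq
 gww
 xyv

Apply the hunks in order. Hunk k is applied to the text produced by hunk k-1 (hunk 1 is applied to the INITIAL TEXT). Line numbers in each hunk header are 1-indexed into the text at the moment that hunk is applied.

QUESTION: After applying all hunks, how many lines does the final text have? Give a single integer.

Hunk 1: at line 6 remove [ycwbz,rvf,ohw] add [pakc,gww,xyv] -> 13 lines: swwez bee fafl hcpi fanhs cca xoxmt pakc gww xyv magsn vypt tge
Hunk 2: at line 4 remove [cca] add [bsa,dvvtm] -> 14 lines: swwez bee fafl hcpi fanhs bsa dvvtm xoxmt pakc gww xyv magsn vypt tge
Hunk 3: at line 2 remove [fafl] add [rhsx,svys] -> 15 lines: swwez bee rhsx svys hcpi fanhs bsa dvvtm xoxmt pakc gww xyv magsn vypt tge
Hunk 4: at line 8 remove [pakc] add [zfixb,spq] -> 16 lines: swwez bee rhsx svys hcpi fanhs bsa dvvtm xoxmt zfixb spq gww xyv magsn vypt tge
Final line count: 16

Answer: 16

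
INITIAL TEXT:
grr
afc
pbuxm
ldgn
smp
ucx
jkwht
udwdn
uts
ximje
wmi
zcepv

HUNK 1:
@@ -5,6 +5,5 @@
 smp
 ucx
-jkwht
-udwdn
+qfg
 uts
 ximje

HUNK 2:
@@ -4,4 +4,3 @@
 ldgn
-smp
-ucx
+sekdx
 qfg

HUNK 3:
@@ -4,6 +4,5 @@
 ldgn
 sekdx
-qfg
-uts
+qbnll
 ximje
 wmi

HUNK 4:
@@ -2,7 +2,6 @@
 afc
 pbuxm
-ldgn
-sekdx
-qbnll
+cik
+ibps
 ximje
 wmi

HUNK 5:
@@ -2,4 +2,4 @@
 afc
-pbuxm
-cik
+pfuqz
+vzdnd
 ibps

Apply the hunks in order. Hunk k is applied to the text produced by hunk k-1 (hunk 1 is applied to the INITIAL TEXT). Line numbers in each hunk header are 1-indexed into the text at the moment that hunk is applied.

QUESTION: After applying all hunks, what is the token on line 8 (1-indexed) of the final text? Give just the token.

Hunk 1: at line 5 remove [jkwht,udwdn] add [qfg] -> 11 lines: grr afc pbuxm ldgn smp ucx qfg uts ximje wmi zcepv
Hunk 2: at line 4 remove [smp,ucx] add [sekdx] -> 10 lines: grr afc pbuxm ldgn sekdx qfg uts ximje wmi zcepv
Hunk 3: at line 4 remove [qfg,uts] add [qbnll] -> 9 lines: grr afc pbuxm ldgn sekdx qbnll ximje wmi zcepv
Hunk 4: at line 2 remove [ldgn,sekdx,qbnll] add [cik,ibps] -> 8 lines: grr afc pbuxm cik ibps ximje wmi zcepv
Hunk 5: at line 2 remove [pbuxm,cik] add [pfuqz,vzdnd] -> 8 lines: grr afc pfuqz vzdnd ibps ximje wmi zcepv
Final line 8: zcepv

Answer: zcepv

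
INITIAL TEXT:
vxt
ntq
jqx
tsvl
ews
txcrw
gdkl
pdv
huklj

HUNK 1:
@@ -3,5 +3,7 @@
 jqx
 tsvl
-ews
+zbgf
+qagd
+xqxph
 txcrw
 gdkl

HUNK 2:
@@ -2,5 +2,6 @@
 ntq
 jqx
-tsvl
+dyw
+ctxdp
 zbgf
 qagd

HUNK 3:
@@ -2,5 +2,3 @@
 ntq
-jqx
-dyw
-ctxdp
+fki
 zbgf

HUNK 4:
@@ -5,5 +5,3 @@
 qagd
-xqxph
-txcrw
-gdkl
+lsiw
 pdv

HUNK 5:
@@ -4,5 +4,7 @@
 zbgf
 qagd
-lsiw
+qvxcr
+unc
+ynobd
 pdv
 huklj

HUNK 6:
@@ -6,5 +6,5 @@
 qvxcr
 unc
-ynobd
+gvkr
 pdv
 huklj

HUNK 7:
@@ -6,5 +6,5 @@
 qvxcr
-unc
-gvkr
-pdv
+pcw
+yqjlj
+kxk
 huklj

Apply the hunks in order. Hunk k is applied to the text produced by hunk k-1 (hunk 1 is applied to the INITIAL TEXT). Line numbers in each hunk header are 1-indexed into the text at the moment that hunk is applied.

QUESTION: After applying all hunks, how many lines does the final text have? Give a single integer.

Hunk 1: at line 3 remove [ews] add [zbgf,qagd,xqxph] -> 11 lines: vxt ntq jqx tsvl zbgf qagd xqxph txcrw gdkl pdv huklj
Hunk 2: at line 2 remove [tsvl] add [dyw,ctxdp] -> 12 lines: vxt ntq jqx dyw ctxdp zbgf qagd xqxph txcrw gdkl pdv huklj
Hunk 3: at line 2 remove [jqx,dyw,ctxdp] add [fki] -> 10 lines: vxt ntq fki zbgf qagd xqxph txcrw gdkl pdv huklj
Hunk 4: at line 5 remove [xqxph,txcrw,gdkl] add [lsiw] -> 8 lines: vxt ntq fki zbgf qagd lsiw pdv huklj
Hunk 5: at line 4 remove [lsiw] add [qvxcr,unc,ynobd] -> 10 lines: vxt ntq fki zbgf qagd qvxcr unc ynobd pdv huklj
Hunk 6: at line 6 remove [ynobd] add [gvkr] -> 10 lines: vxt ntq fki zbgf qagd qvxcr unc gvkr pdv huklj
Hunk 7: at line 6 remove [unc,gvkr,pdv] add [pcw,yqjlj,kxk] -> 10 lines: vxt ntq fki zbgf qagd qvxcr pcw yqjlj kxk huklj
Final line count: 10

Answer: 10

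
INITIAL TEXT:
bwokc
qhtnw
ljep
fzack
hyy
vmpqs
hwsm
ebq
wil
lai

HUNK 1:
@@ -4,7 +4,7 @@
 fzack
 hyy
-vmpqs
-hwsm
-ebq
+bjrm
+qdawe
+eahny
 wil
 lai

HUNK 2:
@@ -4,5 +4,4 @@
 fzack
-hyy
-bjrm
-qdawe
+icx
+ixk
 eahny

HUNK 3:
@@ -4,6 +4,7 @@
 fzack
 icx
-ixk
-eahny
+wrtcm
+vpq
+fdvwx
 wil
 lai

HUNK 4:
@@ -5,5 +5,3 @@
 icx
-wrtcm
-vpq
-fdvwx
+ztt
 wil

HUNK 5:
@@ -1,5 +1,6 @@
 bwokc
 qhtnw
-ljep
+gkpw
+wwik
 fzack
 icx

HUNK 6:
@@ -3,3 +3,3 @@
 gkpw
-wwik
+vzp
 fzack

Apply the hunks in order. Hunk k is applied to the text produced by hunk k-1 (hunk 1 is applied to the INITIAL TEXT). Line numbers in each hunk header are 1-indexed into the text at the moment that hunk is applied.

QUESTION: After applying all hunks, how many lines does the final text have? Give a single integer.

Answer: 9

Derivation:
Hunk 1: at line 4 remove [vmpqs,hwsm,ebq] add [bjrm,qdawe,eahny] -> 10 lines: bwokc qhtnw ljep fzack hyy bjrm qdawe eahny wil lai
Hunk 2: at line 4 remove [hyy,bjrm,qdawe] add [icx,ixk] -> 9 lines: bwokc qhtnw ljep fzack icx ixk eahny wil lai
Hunk 3: at line 4 remove [ixk,eahny] add [wrtcm,vpq,fdvwx] -> 10 lines: bwokc qhtnw ljep fzack icx wrtcm vpq fdvwx wil lai
Hunk 4: at line 5 remove [wrtcm,vpq,fdvwx] add [ztt] -> 8 lines: bwokc qhtnw ljep fzack icx ztt wil lai
Hunk 5: at line 1 remove [ljep] add [gkpw,wwik] -> 9 lines: bwokc qhtnw gkpw wwik fzack icx ztt wil lai
Hunk 6: at line 3 remove [wwik] add [vzp] -> 9 lines: bwokc qhtnw gkpw vzp fzack icx ztt wil lai
Final line count: 9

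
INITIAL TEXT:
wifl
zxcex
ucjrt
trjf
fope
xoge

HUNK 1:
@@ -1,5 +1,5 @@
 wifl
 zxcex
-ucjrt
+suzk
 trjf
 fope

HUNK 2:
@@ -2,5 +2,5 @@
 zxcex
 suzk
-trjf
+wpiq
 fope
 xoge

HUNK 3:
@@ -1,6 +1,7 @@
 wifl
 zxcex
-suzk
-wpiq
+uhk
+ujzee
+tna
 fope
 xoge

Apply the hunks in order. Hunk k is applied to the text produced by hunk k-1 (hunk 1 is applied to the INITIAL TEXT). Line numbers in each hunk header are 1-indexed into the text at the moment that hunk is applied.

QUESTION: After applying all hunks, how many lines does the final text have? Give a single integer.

Answer: 7

Derivation:
Hunk 1: at line 1 remove [ucjrt] add [suzk] -> 6 lines: wifl zxcex suzk trjf fope xoge
Hunk 2: at line 2 remove [trjf] add [wpiq] -> 6 lines: wifl zxcex suzk wpiq fope xoge
Hunk 3: at line 1 remove [suzk,wpiq] add [uhk,ujzee,tna] -> 7 lines: wifl zxcex uhk ujzee tna fope xoge
Final line count: 7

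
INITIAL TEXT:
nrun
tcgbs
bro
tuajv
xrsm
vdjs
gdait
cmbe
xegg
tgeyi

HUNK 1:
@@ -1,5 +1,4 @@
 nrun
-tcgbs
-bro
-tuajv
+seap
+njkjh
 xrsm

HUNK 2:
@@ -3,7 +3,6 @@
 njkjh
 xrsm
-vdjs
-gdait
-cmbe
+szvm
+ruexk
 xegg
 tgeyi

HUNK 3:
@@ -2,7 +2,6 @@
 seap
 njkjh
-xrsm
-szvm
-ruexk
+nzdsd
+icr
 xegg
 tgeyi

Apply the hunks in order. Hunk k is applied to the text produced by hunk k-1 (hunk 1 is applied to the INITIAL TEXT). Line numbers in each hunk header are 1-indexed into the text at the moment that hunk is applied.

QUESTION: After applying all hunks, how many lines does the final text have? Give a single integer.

Hunk 1: at line 1 remove [tcgbs,bro,tuajv] add [seap,njkjh] -> 9 lines: nrun seap njkjh xrsm vdjs gdait cmbe xegg tgeyi
Hunk 2: at line 3 remove [vdjs,gdait,cmbe] add [szvm,ruexk] -> 8 lines: nrun seap njkjh xrsm szvm ruexk xegg tgeyi
Hunk 3: at line 2 remove [xrsm,szvm,ruexk] add [nzdsd,icr] -> 7 lines: nrun seap njkjh nzdsd icr xegg tgeyi
Final line count: 7

Answer: 7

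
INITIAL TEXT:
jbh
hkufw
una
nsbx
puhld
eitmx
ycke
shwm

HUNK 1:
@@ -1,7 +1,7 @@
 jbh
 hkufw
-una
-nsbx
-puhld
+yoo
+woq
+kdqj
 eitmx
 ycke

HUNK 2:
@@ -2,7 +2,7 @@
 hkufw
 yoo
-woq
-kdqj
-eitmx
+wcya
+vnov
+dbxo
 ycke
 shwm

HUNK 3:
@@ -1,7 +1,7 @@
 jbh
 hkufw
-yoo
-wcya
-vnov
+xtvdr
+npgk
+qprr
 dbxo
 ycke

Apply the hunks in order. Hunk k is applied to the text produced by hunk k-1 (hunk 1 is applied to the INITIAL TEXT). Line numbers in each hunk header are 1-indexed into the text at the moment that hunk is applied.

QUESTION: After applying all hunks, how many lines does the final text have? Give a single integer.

Answer: 8

Derivation:
Hunk 1: at line 1 remove [una,nsbx,puhld] add [yoo,woq,kdqj] -> 8 lines: jbh hkufw yoo woq kdqj eitmx ycke shwm
Hunk 2: at line 2 remove [woq,kdqj,eitmx] add [wcya,vnov,dbxo] -> 8 lines: jbh hkufw yoo wcya vnov dbxo ycke shwm
Hunk 3: at line 1 remove [yoo,wcya,vnov] add [xtvdr,npgk,qprr] -> 8 lines: jbh hkufw xtvdr npgk qprr dbxo ycke shwm
Final line count: 8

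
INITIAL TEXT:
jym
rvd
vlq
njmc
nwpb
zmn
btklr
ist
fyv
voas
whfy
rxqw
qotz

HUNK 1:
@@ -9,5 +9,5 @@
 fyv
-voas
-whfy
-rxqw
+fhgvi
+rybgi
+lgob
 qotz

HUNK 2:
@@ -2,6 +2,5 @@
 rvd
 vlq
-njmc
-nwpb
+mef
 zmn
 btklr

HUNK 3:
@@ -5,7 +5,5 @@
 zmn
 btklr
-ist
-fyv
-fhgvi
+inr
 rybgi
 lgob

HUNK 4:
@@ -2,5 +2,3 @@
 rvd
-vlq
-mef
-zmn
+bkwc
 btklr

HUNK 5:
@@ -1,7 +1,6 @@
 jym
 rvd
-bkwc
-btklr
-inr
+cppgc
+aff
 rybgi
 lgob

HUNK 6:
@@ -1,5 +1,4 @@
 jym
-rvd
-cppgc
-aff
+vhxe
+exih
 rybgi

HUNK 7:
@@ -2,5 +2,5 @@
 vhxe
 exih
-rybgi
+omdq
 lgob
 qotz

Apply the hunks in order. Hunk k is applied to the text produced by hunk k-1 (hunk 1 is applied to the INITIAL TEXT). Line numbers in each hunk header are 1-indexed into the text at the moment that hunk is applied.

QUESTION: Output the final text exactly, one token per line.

Hunk 1: at line 9 remove [voas,whfy,rxqw] add [fhgvi,rybgi,lgob] -> 13 lines: jym rvd vlq njmc nwpb zmn btklr ist fyv fhgvi rybgi lgob qotz
Hunk 2: at line 2 remove [njmc,nwpb] add [mef] -> 12 lines: jym rvd vlq mef zmn btklr ist fyv fhgvi rybgi lgob qotz
Hunk 3: at line 5 remove [ist,fyv,fhgvi] add [inr] -> 10 lines: jym rvd vlq mef zmn btklr inr rybgi lgob qotz
Hunk 4: at line 2 remove [vlq,mef,zmn] add [bkwc] -> 8 lines: jym rvd bkwc btklr inr rybgi lgob qotz
Hunk 5: at line 1 remove [bkwc,btklr,inr] add [cppgc,aff] -> 7 lines: jym rvd cppgc aff rybgi lgob qotz
Hunk 6: at line 1 remove [rvd,cppgc,aff] add [vhxe,exih] -> 6 lines: jym vhxe exih rybgi lgob qotz
Hunk 7: at line 2 remove [rybgi] add [omdq] -> 6 lines: jym vhxe exih omdq lgob qotz

Answer: jym
vhxe
exih
omdq
lgob
qotz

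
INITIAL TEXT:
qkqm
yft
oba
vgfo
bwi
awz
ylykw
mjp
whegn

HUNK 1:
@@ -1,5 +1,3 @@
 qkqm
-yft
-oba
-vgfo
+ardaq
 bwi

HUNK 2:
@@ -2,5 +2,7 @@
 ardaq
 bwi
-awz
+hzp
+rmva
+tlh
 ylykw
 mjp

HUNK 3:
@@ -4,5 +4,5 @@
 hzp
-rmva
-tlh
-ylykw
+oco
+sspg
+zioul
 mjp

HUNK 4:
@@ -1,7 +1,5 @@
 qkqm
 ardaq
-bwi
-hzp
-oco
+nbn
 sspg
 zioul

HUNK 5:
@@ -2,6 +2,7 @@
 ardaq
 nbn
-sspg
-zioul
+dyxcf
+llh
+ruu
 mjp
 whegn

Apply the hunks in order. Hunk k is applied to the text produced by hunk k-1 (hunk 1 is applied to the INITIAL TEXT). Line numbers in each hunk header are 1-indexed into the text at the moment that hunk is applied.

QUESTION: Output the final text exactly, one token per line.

Answer: qkqm
ardaq
nbn
dyxcf
llh
ruu
mjp
whegn

Derivation:
Hunk 1: at line 1 remove [yft,oba,vgfo] add [ardaq] -> 7 lines: qkqm ardaq bwi awz ylykw mjp whegn
Hunk 2: at line 2 remove [awz] add [hzp,rmva,tlh] -> 9 lines: qkqm ardaq bwi hzp rmva tlh ylykw mjp whegn
Hunk 3: at line 4 remove [rmva,tlh,ylykw] add [oco,sspg,zioul] -> 9 lines: qkqm ardaq bwi hzp oco sspg zioul mjp whegn
Hunk 4: at line 1 remove [bwi,hzp,oco] add [nbn] -> 7 lines: qkqm ardaq nbn sspg zioul mjp whegn
Hunk 5: at line 2 remove [sspg,zioul] add [dyxcf,llh,ruu] -> 8 lines: qkqm ardaq nbn dyxcf llh ruu mjp whegn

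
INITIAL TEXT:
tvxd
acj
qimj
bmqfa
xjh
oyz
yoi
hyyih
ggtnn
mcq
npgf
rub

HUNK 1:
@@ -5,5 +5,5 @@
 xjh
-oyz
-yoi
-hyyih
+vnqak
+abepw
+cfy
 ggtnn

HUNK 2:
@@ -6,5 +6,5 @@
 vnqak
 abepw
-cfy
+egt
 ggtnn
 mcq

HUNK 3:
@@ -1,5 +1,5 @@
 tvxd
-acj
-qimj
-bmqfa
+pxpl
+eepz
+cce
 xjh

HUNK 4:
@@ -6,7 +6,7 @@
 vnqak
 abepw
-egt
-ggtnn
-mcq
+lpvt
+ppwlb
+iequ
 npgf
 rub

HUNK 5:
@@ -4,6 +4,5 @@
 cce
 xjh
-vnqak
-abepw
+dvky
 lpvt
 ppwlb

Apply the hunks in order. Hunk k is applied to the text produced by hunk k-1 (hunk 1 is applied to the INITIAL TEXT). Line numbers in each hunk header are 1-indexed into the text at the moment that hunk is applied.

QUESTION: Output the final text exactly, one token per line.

Answer: tvxd
pxpl
eepz
cce
xjh
dvky
lpvt
ppwlb
iequ
npgf
rub

Derivation:
Hunk 1: at line 5 remove [oyz,yoi,hyyih] add [vnqak,abepw,cfy] -> 12 lines: tvxd acj qimj bmqfa xjh vnqak abepw cfy ggtnn mcq npgf rub
Hunk 2: at line 6 remove [cfy] add [egt] -> 12 lines: tvxd acj qimj bmqfa xjh vnqak abepw egt ggtnn mcq npgf rub
Hunk 3: at line 1 remove [acj,qimj,bmqfa] add [pxpl,eepz,cce] -> 12 lines: tvxd pxpl eepz cce xjh vnqak abepw egt ggtnn mcq npgf rub
Hunk 4: at line 6 remove [egt,ggtnn,mcq] add [lpvt,ppwlb,iequ] -> 12 lines: tvxd pxpl eepz cce xjh vnqak abepw lpvt ppwlb iequ npgf rub
Hunk 5: at line 4 remove [vnqak,abepw] add [dvky] -> 11 lines: tvxd pxpl eepz cce xjh dvky lpvt ppwlb iequ npgf rub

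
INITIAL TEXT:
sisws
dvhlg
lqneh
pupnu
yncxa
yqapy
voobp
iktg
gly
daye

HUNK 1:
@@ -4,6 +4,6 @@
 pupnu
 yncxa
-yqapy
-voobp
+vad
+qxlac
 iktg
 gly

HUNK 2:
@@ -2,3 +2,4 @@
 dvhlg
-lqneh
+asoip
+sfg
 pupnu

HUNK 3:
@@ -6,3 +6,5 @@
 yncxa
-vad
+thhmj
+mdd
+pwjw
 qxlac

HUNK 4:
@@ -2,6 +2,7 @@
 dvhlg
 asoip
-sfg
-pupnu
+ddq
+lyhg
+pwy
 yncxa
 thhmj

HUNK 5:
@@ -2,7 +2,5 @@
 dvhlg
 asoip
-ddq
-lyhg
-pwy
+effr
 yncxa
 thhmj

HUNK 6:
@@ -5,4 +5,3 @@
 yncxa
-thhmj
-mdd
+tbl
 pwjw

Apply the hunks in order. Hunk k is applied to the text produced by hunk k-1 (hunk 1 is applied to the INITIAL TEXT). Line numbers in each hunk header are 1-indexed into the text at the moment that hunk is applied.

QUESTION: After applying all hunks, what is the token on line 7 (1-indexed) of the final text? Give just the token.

Answer: pwjw

Derivation:
Hunk 1: at line 4 remove [yqapy,voobp] add [vad,qxlac] -> 10 lines: sisws dvhlg lqneh pupnu yncxa vad qxlac iktg gly daye
Hunk 2: at line 2 remove [lqneh] add [asoip,sfg] -> 11 lines: sisws dvhlg asoip sfg pupnu yncxa vad qxlac iktg gly daye
Hunk 3: at line 6 remove [vad] add [thhmj,mdd,pwjw] -> 13 lines: sisws dvhlg asoip sfg pupnu yncxa thhmj mdd pwjw qxlac iktg gly daye
Hunk 4: at line 2 remove [sfg,pupnu] add [ddq,lyhg,pwy] -> 14 lines: sisws dvhlg asoip ddq lyhg pwy yncxa thhmj mdd pwjw qxlac iktg gly daye
Hunk 5: at line 2 remove [ddq,lyhg,pwy] add [effr] -> 12 lines: sisws dvhlg asoip effr yncxa thhmj mdd pwjw qxlac iktg gly daye
Hunk 6: at line 5 remove [thhmj,mdd] add [tbl] -> 11 lines: sisws dvhlg asoip effr yncxa tbl pwjw qxlac iktg gly daye
Final line 7: pwjw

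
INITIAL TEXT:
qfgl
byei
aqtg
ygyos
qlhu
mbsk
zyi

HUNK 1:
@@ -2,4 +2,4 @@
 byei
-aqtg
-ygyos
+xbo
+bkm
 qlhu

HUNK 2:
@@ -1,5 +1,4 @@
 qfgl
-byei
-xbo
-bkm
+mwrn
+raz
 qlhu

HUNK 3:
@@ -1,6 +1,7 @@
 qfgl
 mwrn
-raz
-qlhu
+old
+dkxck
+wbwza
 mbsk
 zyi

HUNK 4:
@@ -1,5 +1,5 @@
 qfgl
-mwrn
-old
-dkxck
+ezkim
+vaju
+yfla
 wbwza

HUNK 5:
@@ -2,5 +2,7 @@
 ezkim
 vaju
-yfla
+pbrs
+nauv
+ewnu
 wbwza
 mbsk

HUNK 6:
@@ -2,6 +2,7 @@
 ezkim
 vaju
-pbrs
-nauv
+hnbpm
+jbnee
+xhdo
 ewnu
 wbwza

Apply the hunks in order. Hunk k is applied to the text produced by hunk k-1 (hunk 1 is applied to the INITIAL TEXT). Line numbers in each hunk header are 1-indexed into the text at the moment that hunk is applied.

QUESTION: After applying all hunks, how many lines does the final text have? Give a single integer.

Answer: 10

Derivation:
Hunk 1: at line 2 remove [aqtg,ygyos] add [xbo,bkm] -> 7 lines: qfgl byei xbo bkm qlhu mbsk zyi
Hunk 2: at line 1 remove [byei,xbo,bkm] add [mwrn,raz] -> 6 lines: qfgl mwrn raz qlhu mbsk zyi
Hunk 3: at line 1 remove [raz,qlhu] add [old,dkxck,wbwza] -> 7 lines: qfgl mwrn old dkxck wbwza mbsk zyi
Hunk 4: at line 1 remove [mwrn,old,dkxck] add [ezkim,vaju,yfla] -> 7 lines: qfgl ezkim vaju yfla wbwza mbsk zyi
Hunk 5: at line 2 remove [yfla] add [pbrs,nauv,ewnu] -> 9 lines: qfgl ezkim vaju pbrs nauv ewnu wbwza mbsk zyi
Hunk 6: at line 2 remove [pbrs,nauv] add [hnbpm,jbnee,xhdo] -> 10 lines: qfgl ezkim vaju hnbpm jbnee xhdo ewnu wbwza mbsk zyi
Final line count: 10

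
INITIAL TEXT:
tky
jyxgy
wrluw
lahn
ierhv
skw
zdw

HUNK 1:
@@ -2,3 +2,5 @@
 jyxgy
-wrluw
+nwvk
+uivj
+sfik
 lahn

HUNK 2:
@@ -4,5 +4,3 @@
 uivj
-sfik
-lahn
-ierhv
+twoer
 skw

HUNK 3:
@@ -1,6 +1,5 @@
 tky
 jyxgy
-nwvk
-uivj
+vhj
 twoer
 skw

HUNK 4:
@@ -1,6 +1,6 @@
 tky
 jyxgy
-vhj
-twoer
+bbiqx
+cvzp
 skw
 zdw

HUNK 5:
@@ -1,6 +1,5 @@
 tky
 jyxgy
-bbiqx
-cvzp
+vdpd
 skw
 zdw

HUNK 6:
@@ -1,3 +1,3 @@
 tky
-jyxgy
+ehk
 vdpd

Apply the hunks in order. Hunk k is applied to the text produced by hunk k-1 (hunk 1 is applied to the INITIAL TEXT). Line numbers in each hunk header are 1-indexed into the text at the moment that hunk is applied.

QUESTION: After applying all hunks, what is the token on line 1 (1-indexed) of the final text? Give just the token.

Hunk 1: at line 2 remove [wrluw] add [nwvk,uivj,sfik] -> 9 lines: tky jyxgy nwvk uivj sfik lahn ierhv skw zdw
Hunk 2: at line 4 remove [sfik,lahn,ierhv] add [twoer] -> 7 lines: tky jyxgy nwvk uivj twoer skw zdw
Hunk 3: at line 1 remove [nwvk,uivj] add [vhj] -> 6 lines: tky jyxgy vhj twoer skw zdw
Hunk 4: at line 1 remove [vhj,twoer] add [bbiqx,cvzp] -> 6 lines: tky jyxgy bbiqx cvzp skw zdw
Hunk 5: at line 1 remove [bbiqx,cvzp] add [vdpd] -> 5 lines: tky jyxgy vdpd skw zdw
Hunk 6: at line 1 remove [jyxgy] add [ehk] -> 5 lines: tky ehk vdpd skw zdw
Final line 1: tky

Answer: tky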